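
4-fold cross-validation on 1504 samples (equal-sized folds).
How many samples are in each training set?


Each validation fold has 1504/4 = 376 samples. Training set = 1504 - 376 = 1128.

1128


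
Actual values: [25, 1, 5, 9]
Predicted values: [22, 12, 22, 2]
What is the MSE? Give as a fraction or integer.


MSE = (1/4) * ((25-22)^2=9 + (1-12)^2=121 + (5-22)^2=289 + (9-2)^2=49). Sum = 468. MSE = 117.

117


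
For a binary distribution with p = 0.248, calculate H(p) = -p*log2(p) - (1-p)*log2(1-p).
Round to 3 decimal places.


H = -0.248*log2(0.248) - 0.752*log2(0.752) = 0.808.

0.808


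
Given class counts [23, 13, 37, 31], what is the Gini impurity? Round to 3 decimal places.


Total = 104. Proportions: 23/104, 13/104, 37/104, 31/104. sum(p_i^2) = 0.2800. Gini = 1 - 0.2800 = 0.7200, which rounds to 0.720.

0.720


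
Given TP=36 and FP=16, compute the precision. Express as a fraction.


Precision = TP / (TP + FP) = 36 / 52 = 9/13.

9/13


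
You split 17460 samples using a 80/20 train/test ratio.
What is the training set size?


Test set = 17460 * 20% = 3492. Training set = 17460 - 3492 = 13968.

13968


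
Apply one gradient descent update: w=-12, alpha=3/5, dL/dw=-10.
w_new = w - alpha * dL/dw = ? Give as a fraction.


w_new = -12 - 3/5 * -10 = -12 - -6 = -6.

-6


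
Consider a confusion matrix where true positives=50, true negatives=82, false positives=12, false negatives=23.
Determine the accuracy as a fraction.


Accuracy = (TP + TN) / (TP + TN + FP + FN) = (50 + 82) / 167 = 132/167.

132/167


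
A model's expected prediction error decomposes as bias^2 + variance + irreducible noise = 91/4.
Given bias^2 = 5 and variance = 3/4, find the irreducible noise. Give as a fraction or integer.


Total error = bias^2 + variance + irreducible noise. So irreducible noise = 91/4 - 5 - 3/4 = 17.

17


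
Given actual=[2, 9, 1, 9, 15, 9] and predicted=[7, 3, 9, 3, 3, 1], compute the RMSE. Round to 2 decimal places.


MSE = 61.5000. RMSE = sqrt(61.5000) = 7.84.

7.84


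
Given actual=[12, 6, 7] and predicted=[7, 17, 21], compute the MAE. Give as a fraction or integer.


MAE = (1/3) * (|12-7|=5 + |6-17|=11 + |7-21|=14). Sum = 30. MAE = 10.

10


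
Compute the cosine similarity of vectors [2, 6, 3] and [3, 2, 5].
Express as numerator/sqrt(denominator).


dot = 33. |a|^2 = 49, |b|^2 = 38. cos = 33/sqrt(1862).

33/sqrt(1862)


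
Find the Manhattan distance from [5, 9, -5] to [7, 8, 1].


d = sum of absolute differences: |5-7|=2 + |9-8|=1 + |-5-1|=6 = 9.

9


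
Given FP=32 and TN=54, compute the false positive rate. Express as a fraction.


FPR = FP / (FP + TN) = 32 / 86 = 16/43.

16/43


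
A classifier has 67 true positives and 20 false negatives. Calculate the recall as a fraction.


Recall = TP / (TP + FN) = 67 / 87 = 67/87.

67/87


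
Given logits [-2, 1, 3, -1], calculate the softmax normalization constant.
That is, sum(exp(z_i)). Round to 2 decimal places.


Denom = e^-2=0.1353 + e^1=2.7183 + e^3=20.0855 + e^-1=0.3679. Sum = 23.3070, which rounds to 23.31.

23.31


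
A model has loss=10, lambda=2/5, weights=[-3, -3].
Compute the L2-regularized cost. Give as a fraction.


L2 sq norm = sum(w^2) = 18. J = 10 + 2/5 * 18 = 86/5.

86/5


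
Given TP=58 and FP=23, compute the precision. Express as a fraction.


Precision = TP / (TP + FP) = 58 / 81 = 58/81.

58/81


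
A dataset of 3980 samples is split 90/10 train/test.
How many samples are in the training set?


Test set = 3980 * 10% = 398. Training set = 3980 - 398 = 3582.

3582


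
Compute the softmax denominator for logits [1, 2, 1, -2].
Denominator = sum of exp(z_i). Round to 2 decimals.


Denom = e^1=2.7183 + e^2=7.3891 + e^1=2.7183 + e^-2=0.1353. Sum = 12.9610, which rounds to 12.96.

12.96


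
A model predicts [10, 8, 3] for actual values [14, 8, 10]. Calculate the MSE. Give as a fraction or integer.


MSE = (1/3) * ((14-10)^2=16 + (8-8)^2=0 + (10-3)^2=49). Sum = 65. MSE = 65/3.

65/3


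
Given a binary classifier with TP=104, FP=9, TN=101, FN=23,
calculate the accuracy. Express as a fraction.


Accuracy = (TP + TN) / (TP + TN + FP + FN) = (104 + 101) / 237 = 205/237.

205/237


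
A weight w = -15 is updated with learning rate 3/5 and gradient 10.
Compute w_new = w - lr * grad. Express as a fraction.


w_new = -15 - 3/5 * 10 = -15 - 6 = -21.

-21


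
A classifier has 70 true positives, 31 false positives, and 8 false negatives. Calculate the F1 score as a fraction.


Precision = 70/101 = 70/101. Recall = 70/78 = 35/39. F1 = 2*P*R/(P+R) = 140/179.

140/179


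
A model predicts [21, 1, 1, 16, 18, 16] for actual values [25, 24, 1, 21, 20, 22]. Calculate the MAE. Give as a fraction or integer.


MAE = (1/6) * (|25-21|=4 + |24-1|=23 + |1-1|=0 + |21-16|=5 + |20-18|=2 + |22-16|=6). Sum = 40. MAE = 20/3.

20/3


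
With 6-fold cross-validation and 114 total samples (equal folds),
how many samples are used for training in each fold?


Each validation fold has 114/6 = 19 samples. Training set = 114 - 19 = 95.

95


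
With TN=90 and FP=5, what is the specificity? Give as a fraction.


Specificity = TN / (TN + FP) = 90 / 95 = 18/19.

18/19


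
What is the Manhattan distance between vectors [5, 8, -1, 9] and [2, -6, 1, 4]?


d = sum of absolute differences: |5-2|=3 + |8--6|=14 + |-1-1|=2 + |9-4|=5 = 24.

24


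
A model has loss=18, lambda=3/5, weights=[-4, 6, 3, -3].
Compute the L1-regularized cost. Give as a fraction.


L1 norm = sum(|w|) = 16. J = 18 + 3/5 * 16 = 138/5.

138/5


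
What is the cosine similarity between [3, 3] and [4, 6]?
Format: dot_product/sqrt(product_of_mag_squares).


dot = 30. |a|^2 = 18, |b|^2 = 52. cos = 30/sqrt(936).

30/sqrt(936)


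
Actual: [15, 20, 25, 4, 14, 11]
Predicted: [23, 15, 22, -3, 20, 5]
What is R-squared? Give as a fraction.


Mean(y) = 89/6. SS_res = 219. SS_tot = 1577/6. R^2 = 1 - 219/(1577/6) = 263/1577.

263/1577


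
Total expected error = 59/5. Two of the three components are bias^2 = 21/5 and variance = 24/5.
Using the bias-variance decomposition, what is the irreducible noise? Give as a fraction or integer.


Total error = bias^2 + variance + irreducible noise. So irreducible noise = 59/5 - 21/5 - 24/5 = 14/5.

14/5


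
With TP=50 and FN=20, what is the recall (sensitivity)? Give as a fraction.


Recall = TP / (TP + FN) = 50 / 70 = 5/7.

5/7


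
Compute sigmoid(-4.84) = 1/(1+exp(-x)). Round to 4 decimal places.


sigma(-4.84) = 1/(1+e^(4.84)) = 1/(1+126.469352) = 1/127.469352 = 0.0078.

0.0078


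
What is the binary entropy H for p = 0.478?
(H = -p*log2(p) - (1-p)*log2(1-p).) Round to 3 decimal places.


H = -0.478*log2(0.478) - 0.522*log2(0.522) = 0.999.

0.999


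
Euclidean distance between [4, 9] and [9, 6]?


d = sqrt(sum of squared differences). (4-9)^2=25, (9-6)^2=9. Sum = 34.

sqrt(34)


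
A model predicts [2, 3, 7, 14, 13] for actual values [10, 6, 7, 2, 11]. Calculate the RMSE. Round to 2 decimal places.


MSE = 44.2000. RMSE = sqrt(44.2000) = 6.65.

6.65


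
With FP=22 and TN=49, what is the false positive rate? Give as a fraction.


FPR = FP / (FP + TN) = 22 / 71 = 22/71.

22/71


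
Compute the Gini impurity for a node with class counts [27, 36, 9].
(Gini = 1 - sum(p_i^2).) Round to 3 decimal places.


Total = 72. Proportions: 27/72, 36/72, 9/72. sum(p_i^2) = 0.4062. Gini = 1 - 0.4062 = 0.5938, which rounds to 0.594.

0.594


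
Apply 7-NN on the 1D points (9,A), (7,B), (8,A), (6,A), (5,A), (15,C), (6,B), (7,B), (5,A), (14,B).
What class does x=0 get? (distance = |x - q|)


Distances: |9-0|=9, |7-0|=7, |8-0|=8, |6-0|=6, |5-0|=5, |15-0|=15, |6-0|=6, |7-0|=7, |5-0|=5, |14-0|=14. 7 nearest: (5,A), (5,A), (6,A), (6,B), (7,B), (7,B), (8,A). Counts: {'A': 4, 'B': 3}. Majority class: A.

A


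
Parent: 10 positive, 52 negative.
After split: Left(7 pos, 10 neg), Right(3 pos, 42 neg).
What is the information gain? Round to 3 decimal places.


H(parent) = 0.6374. H(left) = 0.9774, H(right) = 0.3534. Weighted = (17/62)*0.9774 + (45/62)*0.3534 = 0.5245. IG = 0.6374 - 0.5245 = 0.1129, which rounds to 0.113.

0.113


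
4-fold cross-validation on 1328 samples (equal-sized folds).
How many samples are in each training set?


Each validation fold has 1328/4 = 332 samples. Training set = 1328 - 332 = 996.

996


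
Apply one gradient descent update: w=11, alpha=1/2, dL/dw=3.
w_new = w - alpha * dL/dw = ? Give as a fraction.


w_new = 11 - 1/2 * 3 = 11 - 3/2 = 19/2.

19/2


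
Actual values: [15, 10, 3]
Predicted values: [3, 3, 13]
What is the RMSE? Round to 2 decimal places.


MSE = 97.6667. RMSE = sqrt(97.6667) = 9.88.

9.88


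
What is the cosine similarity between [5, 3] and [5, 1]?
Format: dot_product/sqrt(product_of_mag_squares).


dot = 28. |a|^2 = 34, |b|^2 = 26. cos = 28/sqrt(884).

28/sqrt(884)


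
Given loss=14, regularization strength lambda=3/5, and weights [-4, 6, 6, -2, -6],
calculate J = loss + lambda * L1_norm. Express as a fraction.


L1 norm = sum(|w|) = 24. J = 14 + 3/5 * 24 = 142/5.

142/5


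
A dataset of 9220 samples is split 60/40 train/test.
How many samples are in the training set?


Test set = 9220 * 40% = 3688. Training set = 9220 - 3688 = 5532.

5532


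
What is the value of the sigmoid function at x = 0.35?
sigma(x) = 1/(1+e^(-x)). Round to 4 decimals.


sigma(0.35) = 1/(1+e^(-0.35)) = 1/(1+0.704688) = 1/1.704688 = 0.5866.

0.5866


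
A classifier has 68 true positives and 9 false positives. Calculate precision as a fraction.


Precision = TP / (TP + FP) = 68 / 77 = 68/77.

68/77


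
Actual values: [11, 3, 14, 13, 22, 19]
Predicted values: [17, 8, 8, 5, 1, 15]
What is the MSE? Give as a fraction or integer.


MSE = (1/6) * ((11-17)^2=36 + (3-8)^2=25 + (14-8)^2=36 + (13-5)^2=64 + (22-1)^2=441 + (19-15)^2=16). Sum = 618. MSE = 103.

103


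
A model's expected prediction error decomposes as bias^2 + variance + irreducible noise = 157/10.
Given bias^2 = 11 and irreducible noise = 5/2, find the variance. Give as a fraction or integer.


Total error = bias^2 + variance + irreducible noise. So variance = 157/10 - 11 - 5/2 = 11/5.

11/5


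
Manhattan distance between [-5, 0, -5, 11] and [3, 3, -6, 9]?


d = sum of absolute differences: |-5-3|=8 + |0-3|=3 + |-5--6|=1 + |11-9|=2 = 14.

14


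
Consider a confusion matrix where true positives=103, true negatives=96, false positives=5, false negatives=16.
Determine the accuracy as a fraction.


Accuracy = (TP + TN) / (TP + TN + FP + FN) = (103 + 96) / 220 = 199/220.

199/220


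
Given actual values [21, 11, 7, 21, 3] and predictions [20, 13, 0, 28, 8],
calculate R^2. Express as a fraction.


Mean(y) = 63/5. SS_res = 128. SS_tot = 1336/5. R^2 = 1 - 128/(1336/5) = 87/167.

87/167


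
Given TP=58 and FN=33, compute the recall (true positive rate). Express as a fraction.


Recall = TP / (TP + FN) = 58 / 91 = 58/91.

58/91


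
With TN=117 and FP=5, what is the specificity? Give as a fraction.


Specificity = TN / (TN + FP) = 117 / 122 = 117/122.

117/122


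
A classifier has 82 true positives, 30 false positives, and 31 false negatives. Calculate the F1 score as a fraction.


Precision = 82/112 = 41/56. Recall = 82/113 = 82/113. F1 = 2*P*R/(P+R) = 164/225.

164/225


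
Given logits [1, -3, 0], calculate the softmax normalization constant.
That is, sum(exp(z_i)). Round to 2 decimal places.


Denom = e^1=2.7183 + e^-3=0.0498 + e^0=1.0000. Sum = 3.7681, which rounds to 3.77.

3.77


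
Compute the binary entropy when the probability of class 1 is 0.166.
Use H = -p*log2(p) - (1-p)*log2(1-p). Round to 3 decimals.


H = -0.166*log2(0.166) - 0.834*log2(0.834) = 0.648.

0.648


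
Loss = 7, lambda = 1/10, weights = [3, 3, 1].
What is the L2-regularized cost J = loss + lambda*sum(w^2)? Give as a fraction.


L2 sq norm = sum(w^2) = 19. J = 7 + 1/10 * 19 = 89/10.

89/10


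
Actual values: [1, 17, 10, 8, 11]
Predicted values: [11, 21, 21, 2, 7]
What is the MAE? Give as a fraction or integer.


MAE = (1/5) * (|1-11|=10 + |17-21|=4 + |10-21|=11 + |8-2|=6 + |11-7|=4). Sum = 35. MAE = 7.

7


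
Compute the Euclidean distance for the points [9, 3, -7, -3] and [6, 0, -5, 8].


d = sqrt(sum of squared differences). (9-6)^2=9, (3-0)^2=9, (-7--5)^2=4, (-3-8)^2=121. Sum = 143.

sqrt(143)


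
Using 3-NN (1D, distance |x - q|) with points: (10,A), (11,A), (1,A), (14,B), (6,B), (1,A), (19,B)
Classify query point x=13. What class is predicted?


Distances: |10-13|=3, |11-13|=2, |1-13|=12, |14-13|=1, |6-13|=7, |1-13|=12, |19-13|=6. 3 nearest: (14,B), (11,A), (10,A). Counts: {'B': 1, 'A': 2}. Majority class: A.

A


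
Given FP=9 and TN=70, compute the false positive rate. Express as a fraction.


FPR = FP / (FP + TN) = 9 / 79 = 9/79.

9/79


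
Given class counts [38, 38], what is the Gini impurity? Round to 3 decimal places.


Total = 76. Proportions: 38/76, 38/76. sum(p_i^2) = 0.5000. Gini = 1 - 0.5000 = 0.5000, which rounds to 0.500.

0.500


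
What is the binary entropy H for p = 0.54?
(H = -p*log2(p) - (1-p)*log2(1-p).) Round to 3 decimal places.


H = -0.54*log2(0.54) - 0.46*log2(0.46) = 0.995.

0.995


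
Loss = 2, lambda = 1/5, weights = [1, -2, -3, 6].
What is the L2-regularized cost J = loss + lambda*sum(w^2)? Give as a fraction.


L2 sq norm = sum(w^2) = 50. J = 2 + 1/5 * 50 = 12.

12


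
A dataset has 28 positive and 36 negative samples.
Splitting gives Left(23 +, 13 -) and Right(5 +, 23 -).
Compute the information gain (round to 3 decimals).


H(parent) = 0.9887. H(left) = 0.9436, H(right) = 0.6769. Weighted = (36/64)*0.9436 + (28/64)*0.6769 = 0.8269. IG = 0.9887 - 0.8269 = 0.1618, which rounds to 0.162.

0.162


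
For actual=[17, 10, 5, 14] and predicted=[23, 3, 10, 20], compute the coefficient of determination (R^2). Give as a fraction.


Mean(y) = 23/2. SS_res = 146. SS_tot = 81. R^2 = 1 - 146/(81) = -65/81.

-65/81


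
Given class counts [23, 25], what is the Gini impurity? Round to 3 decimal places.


Total = 48. Proportions: 23/48, 25/48. sum(p_i^2) = 0.5009. Gini = 1 - 0.5009 = 0.4991, which rounds to 0.499.

0.499


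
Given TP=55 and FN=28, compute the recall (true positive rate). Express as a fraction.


Recall = TP / (TP + FN) = 55 / 83 = 55/83.

55/83


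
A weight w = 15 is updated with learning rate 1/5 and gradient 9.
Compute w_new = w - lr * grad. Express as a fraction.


w_new = 15 - 1/5 * 9 = 15 - 9/5 = 66/5.

66/5


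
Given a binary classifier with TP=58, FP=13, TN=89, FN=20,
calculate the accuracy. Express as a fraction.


Accuracy = (TP + TN) / (TP + TN + FP + FN) = (58 + 89) / 180 = 49/60.

49/60


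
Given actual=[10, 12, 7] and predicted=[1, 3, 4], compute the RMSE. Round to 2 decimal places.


MSE = 57.0000. RMSE = sqrt(57.0000) = 7.55.

7.55


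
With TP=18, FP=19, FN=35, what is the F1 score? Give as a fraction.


Precision = 18/37 = 18/37. Recall = 18/53 = 18/53. F1 = 2*P*R/(P+R) = 2/5.

2/5


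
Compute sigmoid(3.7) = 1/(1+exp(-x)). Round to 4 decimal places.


sigma(3.7) = 1/(1+e^(-3.7)) = 1/(1+0.024724) = 1/1.024724 = 0.9759.

0.9759


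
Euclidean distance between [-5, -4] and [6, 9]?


d = sqrt(sum of squared differences). (-5-6)^2=121, (-4-9)^2=169. Sum = 290.

sqrt(290)


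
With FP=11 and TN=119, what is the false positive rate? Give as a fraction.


FPR = FP / (FP + TN) = 11 / 130 = 11/130.

11/130


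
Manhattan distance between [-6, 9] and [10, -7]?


d = sum of absolute differences: |-6-10|=16 + |9--7|=16 = 32.

32


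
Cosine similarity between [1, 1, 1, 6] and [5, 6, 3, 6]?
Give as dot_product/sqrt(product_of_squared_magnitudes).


dot = 50. |a|^2 = 39, |b|^2 = 106. cos = 50/sqrt(4134).

50/sqrt(4134)


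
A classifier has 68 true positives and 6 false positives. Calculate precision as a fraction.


Precision = TP / (TP + FP) = 68 / 74 = 34/37.

34/37


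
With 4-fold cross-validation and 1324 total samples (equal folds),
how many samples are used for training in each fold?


Each validation fold has 1324/4 = 331 samples. Training set = 1324 - 331 = 993.

993


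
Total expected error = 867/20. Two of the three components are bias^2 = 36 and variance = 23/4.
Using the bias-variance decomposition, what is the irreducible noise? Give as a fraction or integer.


Total error = bias^2 + variance + irreducible noise. So irreducible noise = 867/20 - 36 - 23/4 = 8/5.

8/5


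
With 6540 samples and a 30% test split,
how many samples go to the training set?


Test set = 6540 * 30% = 1962. Training set = 6540 - 1962 = 4578.

4578


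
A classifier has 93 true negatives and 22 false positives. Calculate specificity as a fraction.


Specificity = TN / (TN + FP) = 93 / 115 = 93/115.

93/115


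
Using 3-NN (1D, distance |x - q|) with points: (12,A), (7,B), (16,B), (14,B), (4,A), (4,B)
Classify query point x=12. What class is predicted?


Distances: |12-12|=0, |7-12|=5, |16-12|=4, |14-12|=2, |4-12|=8, |4-12|=8. 3 nearest: (12,A), (14,B), (16,B). Counts: {'A': 1, 'B': 2}. Majority class: B.

B


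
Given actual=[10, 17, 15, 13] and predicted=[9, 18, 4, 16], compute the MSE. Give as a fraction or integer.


MSE = (1/4) * ((10-9)^2=1 + (17-18)^2=1 + (15-4)^2=121 + (13-16)^2=9). Sum = 132. MSE = 33.

33


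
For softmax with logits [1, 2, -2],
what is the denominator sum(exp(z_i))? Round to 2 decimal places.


Denom = e^1=2.7183 + e^2=7.3891 + e^-2=0.1353. Sum = 10.2427, which rounds to 10.24.

10.24


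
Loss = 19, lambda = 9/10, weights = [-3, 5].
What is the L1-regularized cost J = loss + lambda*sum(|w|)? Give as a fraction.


L1 norm = sum(|w|) = 8. J = 19 + 9/10 * 8 = 131/5.

131/5


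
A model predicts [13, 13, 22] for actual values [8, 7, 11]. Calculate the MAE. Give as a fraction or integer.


MAE = (1/3) * (|8-13|=5 + |7-13|=6 + |11-22|=11). Sum = 22. MAE = 22/3.

22/3


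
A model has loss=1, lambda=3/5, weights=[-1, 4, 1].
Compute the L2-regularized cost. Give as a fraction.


L2 sq norm = sum(w^2) = 18. J = 1 + 3/5 * 18 = 59/5.

59/5


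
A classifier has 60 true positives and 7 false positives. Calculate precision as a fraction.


Precision = TP / (TP + FP) = 60 / 67 = 60/67.

60/67


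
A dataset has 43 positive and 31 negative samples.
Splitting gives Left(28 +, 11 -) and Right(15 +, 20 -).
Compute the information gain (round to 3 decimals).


H(parent) = 0.9809. H(left) = 0.8582, H(right) = 0.9852. Weighted = (39/74)*0.8582 + (35/74)*0.9852 = 0.9183. IG = 0.9809 - 0.9183 = 0.0626, which rounds to 0.063.

0.063


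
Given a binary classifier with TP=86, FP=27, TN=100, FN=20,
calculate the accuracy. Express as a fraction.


Accuracy = (TP + TN) / (TP + TN + FP + FN) = (86 + 100) / 233 = 186/233.

186/233


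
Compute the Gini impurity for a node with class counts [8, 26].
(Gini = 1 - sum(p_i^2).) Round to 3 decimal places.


Total = 34. Proportions: 8/34, 26/34. sum(p_i^2) = 0.6401. Gini = 1 - 0.6401 = 0.3599, which rounds to 0.360.

0.360


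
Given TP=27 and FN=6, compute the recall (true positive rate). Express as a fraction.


Recall = TP / (TP + FN) = 27 / 33 = 9/11.

9/11


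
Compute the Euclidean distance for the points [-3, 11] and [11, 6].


d = sqrt(sum of squared differences). (-3-11)^2=196, (11-6)^2=25. Sum = 221.

sqrt(221)


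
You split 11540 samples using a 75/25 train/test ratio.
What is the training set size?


Test set = 11540 * 25% = 2885. Training set = 11540 - 2885 = 8655.

8655


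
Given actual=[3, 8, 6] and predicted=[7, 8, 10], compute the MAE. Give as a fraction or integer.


MAE = (1/3) * (|3-7|=4 + |8-8|=0 + |6-10|=4). Sum = 8. MAE = 8/3.

8/3


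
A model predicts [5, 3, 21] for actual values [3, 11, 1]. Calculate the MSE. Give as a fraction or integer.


MSE = (1/3) * ((3-5)^2=4 + (11-3)^2=64 + (1-21)^2=400). Sum = 468. MSE = 156.

156


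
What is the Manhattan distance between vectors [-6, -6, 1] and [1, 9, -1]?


d = sum of absolute differences: |-6-1|=7 + |-6-9|=15 + |1--1|=2 = 24.

24


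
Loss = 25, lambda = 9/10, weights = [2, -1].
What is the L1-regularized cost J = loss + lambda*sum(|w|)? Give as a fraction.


L1 norm = sum(|w|) = 3. J = 25 + 9/10 * 3 = 277/10.

277/10


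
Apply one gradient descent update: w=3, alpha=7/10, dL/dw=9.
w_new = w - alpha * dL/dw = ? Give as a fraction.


w_new = 3 - 7/10 * 9 = 3 - 63/10 = -33/10.

-33/10


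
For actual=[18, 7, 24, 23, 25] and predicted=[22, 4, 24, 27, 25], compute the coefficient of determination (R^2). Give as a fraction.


Mean(y) = 97/5. SS_res = 41. SS_tot = 1106/5. R^2 = 1 - 41/(1106/5) = 901/1106.

901/1106


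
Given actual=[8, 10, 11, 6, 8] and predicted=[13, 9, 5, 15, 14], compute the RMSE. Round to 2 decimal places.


MSE = 35.8000. RMSE = sqrt(35.8000) = 5.98.

5.98


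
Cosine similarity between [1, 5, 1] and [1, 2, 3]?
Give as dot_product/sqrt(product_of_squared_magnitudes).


dot = 14. |a|^2 = 27, |b|^2 = 14. cos = 14/sqrt(378).

14/sqrt(378)


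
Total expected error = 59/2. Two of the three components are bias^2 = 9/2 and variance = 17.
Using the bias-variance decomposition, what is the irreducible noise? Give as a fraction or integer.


Total error = bias^2 + variance + irreducible noise. So irreducible noise = 59/2 - 9/2 - 17 = 8.

8


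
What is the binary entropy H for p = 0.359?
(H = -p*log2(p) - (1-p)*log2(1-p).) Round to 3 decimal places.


H = -0.359*log2(0.359) - 0.641*log2(0.641) = 0.942.

0.942


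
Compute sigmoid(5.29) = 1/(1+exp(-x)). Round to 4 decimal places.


sigma(5.29) = 1/(1+e^(-5.29)) = 1/(1+0.005042) = 1/1.005042 = 0.9950.

0.9950


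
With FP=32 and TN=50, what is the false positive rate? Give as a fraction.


FPR = FP / (FP + TN) = 32 / 82 = 16/41.

16/41


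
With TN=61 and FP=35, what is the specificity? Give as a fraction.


Specificity = TN / (TN + FP) = 61 / 96 = 61/96.

61/96


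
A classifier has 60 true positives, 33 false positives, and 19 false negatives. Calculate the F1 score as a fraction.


Precision = 60/93 = 20/31. Recall = 60/79 = 60/79. F1 = 2*P*R/(P+R) = 30/43.

30/43


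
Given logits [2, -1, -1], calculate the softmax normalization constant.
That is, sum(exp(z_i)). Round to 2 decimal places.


Denom = e^2=7.3891 + e^-1=0.3679 + e^-1=0.3679. Sum = 8.1249, which rounds to 8.12.

8.12


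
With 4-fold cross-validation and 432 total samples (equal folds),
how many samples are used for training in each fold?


Each validation fold has 432/4 = 108 samples. Training set = 432 - 108 = 324.

324


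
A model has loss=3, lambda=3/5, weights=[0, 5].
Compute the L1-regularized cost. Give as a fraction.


L1 norm = sum(|w|) = 5. J = 3 + 3/5 * 5 = 6.

6


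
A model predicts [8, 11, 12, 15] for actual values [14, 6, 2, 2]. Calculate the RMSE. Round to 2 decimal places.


MSE = 82.5000. RMSE = sqrt(82.5000) = 9.08.

9.08


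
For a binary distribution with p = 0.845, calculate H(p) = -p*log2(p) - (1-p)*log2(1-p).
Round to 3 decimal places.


H = -0.845*log2(0.845) - 0.155*log2(0.155) = 0.622.

0.622


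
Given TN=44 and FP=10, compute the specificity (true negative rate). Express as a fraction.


Specificity = TN / (TN + FP) = 44 / 54 = 22/27.

22/27


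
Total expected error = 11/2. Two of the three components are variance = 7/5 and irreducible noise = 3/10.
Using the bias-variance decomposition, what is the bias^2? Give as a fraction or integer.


Total error = bias^2 + variance + irreducible noise. So bias^2 = 11/2 - 7/5 - 3/10 = 19/5.

19/5


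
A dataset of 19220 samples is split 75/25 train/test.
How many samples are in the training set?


Test set = 19220 * 25% = 4805. Training set = 19220 - 4805 = 14415.

14415


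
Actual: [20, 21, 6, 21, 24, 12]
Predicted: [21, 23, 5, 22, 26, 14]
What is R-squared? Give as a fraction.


Mean(y) = 52/3. SS_res = 15. SS_tot = 706/3. R^2 = 1 - 15/(706/3) = 661/706.

661/706


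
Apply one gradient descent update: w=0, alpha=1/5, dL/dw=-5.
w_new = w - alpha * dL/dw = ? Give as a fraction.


w_new = 0 - 1/5 * -5 = 0 - -1 = 1.

1


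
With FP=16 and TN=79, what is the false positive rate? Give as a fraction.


FPR = FP / (FP + TN) = 16 / 95 = 16/95.

16/95


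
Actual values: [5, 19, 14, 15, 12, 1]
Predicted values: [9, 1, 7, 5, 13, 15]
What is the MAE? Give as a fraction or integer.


MAE = (1/6) * (|5-9|=4 + |19-1|=18 + |14-7|=7 + |15-5|=10 + |12-13|=1 + |1-15|=14). Sum = 54. MAE = 9.

9


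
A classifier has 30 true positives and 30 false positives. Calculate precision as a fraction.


Precision = TP / (TP + FP) = 30 / 60 = 1/2.

1/2


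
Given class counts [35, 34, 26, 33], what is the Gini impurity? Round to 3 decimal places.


Total = 128. Proportions: 35/128, 34/128, 26/128, 33/128. sum(p_i^2) = 0.2531. Gini = 1 - 0.2531 = 0.7469, which rounds to 0.747.

0.747


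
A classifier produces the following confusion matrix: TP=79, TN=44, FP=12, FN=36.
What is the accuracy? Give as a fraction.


Accuracy = (TP + TN) / (TP + TN + FP + FN) = (79 + 44) / 171 = 41/57.

41/57


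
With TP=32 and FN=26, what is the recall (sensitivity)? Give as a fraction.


Recall = TP / (TP + FN) = 32 / 58 = 16/29.

16/29


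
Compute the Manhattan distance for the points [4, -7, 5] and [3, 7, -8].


d = sum of absolute differences: |4-3|=1 + |-7-7|=14 + |5--8|=13 = 28.

28


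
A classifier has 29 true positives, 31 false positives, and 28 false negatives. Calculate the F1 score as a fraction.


Precision = 29/60 = 29/60. Recall = 29/57 = 29/57. F1 = 2*P*R/(P+R) = 58/117.

58/117


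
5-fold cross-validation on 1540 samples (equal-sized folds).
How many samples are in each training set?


Each validation fold has 1540/5 = 308 samples. Training set = 1540 - 308 = 1232.

1232


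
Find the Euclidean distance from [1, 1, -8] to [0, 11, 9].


d = sqrt(sum of squared differences). (1-0)^2=1, (1-11)^2=100, (-8-9)^2=289. Sum = 390.

sqrt(390)


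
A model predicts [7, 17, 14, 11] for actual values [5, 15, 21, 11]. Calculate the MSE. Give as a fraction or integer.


MSE = (1/4) * ((5-7)^2=4 + (15-17)^2=4 + (21-14)^2=49 + (11-11)^2=0). Sum = 57. MSE = 57/4.

57/4


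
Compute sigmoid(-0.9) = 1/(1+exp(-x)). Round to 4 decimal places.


sigma(-0.9) = 1/(1+e^(0.9)) = 1/(1+2.459603) = 1/3.459603 = 0.2891.

0.2891


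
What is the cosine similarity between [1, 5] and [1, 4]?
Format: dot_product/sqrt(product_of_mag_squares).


dot = 21. |a|^2 = 26, |b|^2 = 17. cos = 21/sqrt(442).

21/sqrt(442)


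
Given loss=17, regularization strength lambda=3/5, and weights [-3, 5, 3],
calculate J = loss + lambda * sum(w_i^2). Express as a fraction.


L2 sq norm = sum(w^2) = 43. J = 17 + 3/5 * 43 = 214/5.

214/5


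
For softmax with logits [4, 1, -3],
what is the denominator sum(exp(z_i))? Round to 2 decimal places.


Denom = e^4=54.5982 + e^1=2.7183 + e^-3=0.0498. Sum = 57.3663, which rounds to 57.37.

57.37


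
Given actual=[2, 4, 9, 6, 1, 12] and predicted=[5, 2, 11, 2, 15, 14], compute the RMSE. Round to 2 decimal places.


MSE = 38.8333. RMSE = sqrt(38.8333) = 6.23.

6.23


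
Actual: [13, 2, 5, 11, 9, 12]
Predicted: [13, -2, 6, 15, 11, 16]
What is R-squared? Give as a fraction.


Mean(y) = 26/3. SS_res = 53. SS_tot = 280/3. R^2 = 1 - 53/(280/3) = 121/280.

121/280


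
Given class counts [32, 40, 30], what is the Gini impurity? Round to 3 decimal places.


Total = 102. Proportions: 32/102, 40/102, 30/102. sum(p_i^2) = 0.3387. Gini = 1 - 0.3387 = 0.6613, which rounds to 0.661.

0.661


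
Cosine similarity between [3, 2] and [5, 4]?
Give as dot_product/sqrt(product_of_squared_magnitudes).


dot = 23. |a|^2 = 13, |b|^2 = 41. cos = 23/sqrt(533).

23/sqrt(533)


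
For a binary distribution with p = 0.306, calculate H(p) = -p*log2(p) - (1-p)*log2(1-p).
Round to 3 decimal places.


H = -0.306*log2(0.306) - 0.694*log2(0.694) = 0.889.

0.889


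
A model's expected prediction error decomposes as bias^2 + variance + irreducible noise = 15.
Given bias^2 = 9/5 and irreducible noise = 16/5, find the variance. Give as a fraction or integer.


Total error = bias^2 + variance + irreducible noise. So variance = 15 - 9/5 - 16/5 = 10.

10


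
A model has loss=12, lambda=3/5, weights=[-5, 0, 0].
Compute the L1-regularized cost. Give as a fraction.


L1 norm = sum(|w|) = 5. J = 12 + 3/5 * 5 = 15.

15


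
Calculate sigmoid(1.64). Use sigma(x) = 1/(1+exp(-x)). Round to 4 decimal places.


sigma(1.64) = 1/(1+e^(-1.64)) = 1/(1+0.193980) = 1/1.193980 = 0.8375.

0.8375


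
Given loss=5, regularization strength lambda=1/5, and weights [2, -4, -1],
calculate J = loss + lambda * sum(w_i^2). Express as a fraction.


L2 sq norm = sum(w^2) = 21. J = 5 + 1/5 * 21 = 46/5.

46/5


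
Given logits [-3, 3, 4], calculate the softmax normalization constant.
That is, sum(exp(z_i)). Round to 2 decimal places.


Denom = e^-3=0.0498 + e^3=20.0855 + e^4=54.5982. Sum = 74.7335, which rounds to 74.73.

74.73


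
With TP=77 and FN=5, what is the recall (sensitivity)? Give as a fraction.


Recall = TP / (TP + FN) = 77 / 82 = 77/82.

77/82


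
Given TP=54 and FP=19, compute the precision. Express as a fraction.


Precision = TP / (TP + FP) = 54 / 73 = 54/73.

54/73


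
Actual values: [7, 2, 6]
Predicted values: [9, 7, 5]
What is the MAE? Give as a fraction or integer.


MAE = (1/3) * (|7-9|=2 + |2-7|=5 + |6-5|=1). Sum = 8. MAE = 8/3.

8/3


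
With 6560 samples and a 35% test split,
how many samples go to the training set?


Test set = 6560 * 35% = 2296. Training set = 6560 - 2296 = 4264.

4264


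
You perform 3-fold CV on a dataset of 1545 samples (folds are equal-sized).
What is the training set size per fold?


Each validation fold has 1545/3 = 515 samples. Training set = 1545 - 515 = 1030.

1030


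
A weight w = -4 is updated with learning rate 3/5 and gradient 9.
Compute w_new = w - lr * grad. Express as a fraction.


w_new = -4 - 3/5 * 9 = -4 - 27/5 = -47/5.

-47/5


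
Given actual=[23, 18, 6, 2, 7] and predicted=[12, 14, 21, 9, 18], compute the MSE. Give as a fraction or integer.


MSE = (1/5) * ((23-12)^2=121 + (18-14)^2=16 + (6-21)^2=225 + (2-9)^2=49 + (7-18)^2=121). Sum = 532. MSE = 532/5.

532/5


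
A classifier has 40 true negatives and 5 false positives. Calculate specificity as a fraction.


Specificity = TN / (TN + FP) = 40 / 45 = 8/9.

8/9


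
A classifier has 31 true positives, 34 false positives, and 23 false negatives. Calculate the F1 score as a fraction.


Precision = 31/65 = 31/65. Recall = 31/54 = 31/54. F1 = 2*P*R/(P+R) = 62/119.

62/119


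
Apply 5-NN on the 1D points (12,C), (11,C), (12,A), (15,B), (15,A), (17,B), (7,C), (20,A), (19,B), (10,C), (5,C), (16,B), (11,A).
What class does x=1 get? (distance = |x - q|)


Distances: |12-1|=11, |11-1|=10, |12-1|=11, |15-1|=14, |15-1|=14, |17-1|=16, |7-1|=6, |20-1|=19, |19-1|=18, |10-1|=9, |5-1|=4, |16-1|=15, |11-1|=10. 5 nearest: (5,C), (7,C), (10,C), (11,A), (11,C). Counts: {'C': 4, 'A': 1}. Majority class: C.

C


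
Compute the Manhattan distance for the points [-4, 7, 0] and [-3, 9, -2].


d = sum of absolute differences: |-4--3|=1 + |7-9|=2 + |0--2|=2 = 5.

5


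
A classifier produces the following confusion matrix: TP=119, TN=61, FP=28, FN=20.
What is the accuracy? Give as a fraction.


Accuracy = (TP + TN) / (TP + TN + FP + FN) = (119 + 61) / 228 = 15/19.

15/19


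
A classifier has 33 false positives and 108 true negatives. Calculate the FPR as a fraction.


FPR = FP / (FP + TN) = 33 / 141 = 11/47.

11/47


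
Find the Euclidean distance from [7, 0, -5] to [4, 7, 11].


d = sqrt(sum of squared differences). (7-4)^2=9, (0-7)^2=49, (-5-11)^2=256. Sum = 314.

sqrt(314)


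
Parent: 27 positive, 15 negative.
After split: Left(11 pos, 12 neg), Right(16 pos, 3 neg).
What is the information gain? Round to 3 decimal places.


H(parent) = 0.9403. H(left) = 0.9986, H(right) = 0.6292. Weighted = (23/42)*0.9986 + (19/42)*0.6292 = 0.8315. IG = 0.9403 - 0.8315 = 0.1088, which rounds to 0.109.

0.109


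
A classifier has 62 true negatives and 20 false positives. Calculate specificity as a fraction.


Specificity = TN / (TN + FP) = 62 / 82 = 31/41.

31/41


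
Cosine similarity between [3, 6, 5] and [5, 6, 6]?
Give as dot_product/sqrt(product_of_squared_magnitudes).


dot = 81. |a|^2 = 70, |b|^2 = 97. cos = 81/sqrt(6790).

81/sqrt(6790)


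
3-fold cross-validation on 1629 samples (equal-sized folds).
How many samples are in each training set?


Each validation fold has 1629/3 = 543 samples. Training set = 1629 - 543 = 1086.

1086


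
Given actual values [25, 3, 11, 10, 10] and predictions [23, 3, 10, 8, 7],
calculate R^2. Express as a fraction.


Mean(y) = 59/5. SS_res = 18. SS_tot = 1294/5. R^2 = 1 - 18/(1294/5) = 602/647.

602/647


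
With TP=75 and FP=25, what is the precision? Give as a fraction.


Precision = TP / (TP + FP) = 75 / 100 = 3/4.

3/4


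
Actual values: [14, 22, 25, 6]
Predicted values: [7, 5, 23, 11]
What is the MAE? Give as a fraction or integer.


MAE = (1/4) * (|14-7|=7 + |22-5|=17 + |25-23|=2 + |6-11|=5). Sum = 31. MAE = 31/4.

31/4


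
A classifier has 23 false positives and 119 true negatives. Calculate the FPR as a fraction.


FPR = FP / (FP + TN) = 23 / 142 = 23/142.

23/142


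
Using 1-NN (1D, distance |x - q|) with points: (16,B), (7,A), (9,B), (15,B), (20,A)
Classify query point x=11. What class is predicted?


Distances: |16-11|=5, |7-11|=4, |9-11|=2, |15-11|=4, |20-11|=9. 1 nearest: (9,B). Counts: {'B': 1}. Majority class: B.

B


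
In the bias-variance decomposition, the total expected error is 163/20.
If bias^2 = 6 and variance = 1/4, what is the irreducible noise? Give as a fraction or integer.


Total error = bias^2 + variance + irreducible noise. So irreducible noise = 163/20 - 6 - 1/4 = 19/10.

19/10


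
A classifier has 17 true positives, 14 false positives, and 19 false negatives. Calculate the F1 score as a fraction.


Precision = 17/31 = 17/31. Recall = 17/36 = 17/36. F1 = 2*P*R/(P+R) = 34/67.

34/67


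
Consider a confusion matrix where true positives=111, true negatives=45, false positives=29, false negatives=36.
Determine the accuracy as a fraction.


Accuracy = (TP + TN) / (TP + TN + FP + FN) = (111 + 45) / 221 = 12/17.

12/17


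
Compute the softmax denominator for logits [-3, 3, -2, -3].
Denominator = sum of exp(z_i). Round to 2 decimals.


Denom = e^-3=0.0498 + e^3=20.0855 + e^-2=0.1353 + e^-3=0.0498. Sum = 20.3204, which rounds to 20.32.

20.32


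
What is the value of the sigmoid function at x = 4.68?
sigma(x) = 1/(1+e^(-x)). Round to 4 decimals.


sigma(4.68) = 1/(1+e^(-4.68)) = 1/(1+0.009279) = 1/1.009279 = 0.9908.

0.9908


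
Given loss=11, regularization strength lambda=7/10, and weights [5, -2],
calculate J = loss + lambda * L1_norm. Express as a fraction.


L1 norm = sum(|w|) = 7. J = 11 + 7/10 * 7 = 159/10.

159/10


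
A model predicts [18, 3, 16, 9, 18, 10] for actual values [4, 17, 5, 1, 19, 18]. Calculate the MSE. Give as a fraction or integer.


MSE = (1/6) * ((4-18)^2=196 + (17-3)^2=196 + (5-16)^2=121 + (1-9)^2=64 + (19-18)^2=1 + (18-10)^2=64). Sum = 642. MSE = 107.

107


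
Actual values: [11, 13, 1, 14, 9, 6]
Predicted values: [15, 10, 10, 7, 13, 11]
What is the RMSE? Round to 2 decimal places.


MSE = 32.6667. RMSE = sqrt(32.6667) = 5.72.

5.72


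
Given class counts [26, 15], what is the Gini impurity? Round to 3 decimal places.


Total = 41. Proportions: 26/41, 15/41. sum(p_i^2) = 0.5360. Gini = 1 - 0.5360 = 0.4640, which rounds to 0.464.

0.464


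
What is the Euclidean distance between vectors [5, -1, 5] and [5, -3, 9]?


d = sqrt(sum of squared differences). (5-5)^2=0, (-1--3)^2=4, (5-9)^2=16. Sum = 20.

sqrt(20)


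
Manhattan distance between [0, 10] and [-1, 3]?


d = sum of absolute differences: |0--1|=1 + |10-3|=7 = 8.

8


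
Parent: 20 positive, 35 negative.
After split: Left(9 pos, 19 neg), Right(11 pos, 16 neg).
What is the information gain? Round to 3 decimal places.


H(parent) = 0.9457. H(left) = 0.9059, H(right) = 0.9751. Weighted = (28/55)*0.9059 + (27/55)*0.9751 = 0.9399. IG = 0.9457 - 0.9399 = 0.0058, which rounds to 0.006.

0.006


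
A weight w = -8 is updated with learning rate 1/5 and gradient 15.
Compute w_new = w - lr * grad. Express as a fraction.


w_new = -8 - 1/5 * 15 = -8 - 3 = -11.

-11


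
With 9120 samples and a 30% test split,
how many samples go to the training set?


Test set = 9120 * 30% = 2736. Training set = 9120 - 2736 = 6384.

6384


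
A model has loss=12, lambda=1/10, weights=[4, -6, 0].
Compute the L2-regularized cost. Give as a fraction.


L2 sq norm = sum(w^2) = 52. J = 12 + 1/10 * 52 = 86/5.

86/5


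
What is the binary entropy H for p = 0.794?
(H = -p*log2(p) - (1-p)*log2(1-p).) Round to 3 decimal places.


H = -0.794*log2(0.794) - 0.206*log2(0.206) = 0.734.

0.734


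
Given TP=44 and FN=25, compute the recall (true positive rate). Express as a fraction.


Recall = TP / (TP + FN) = 44 / 69 = 44/69.

44/69


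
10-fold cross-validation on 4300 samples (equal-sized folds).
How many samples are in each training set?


Each validation fold has 4300/10 = 430 samples. Training set = 4300 - 430 = 3870.

3870


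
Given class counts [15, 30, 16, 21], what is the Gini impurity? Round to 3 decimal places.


Total = 82. Proportions: 15/82, 30/82, 16/82, 21/82. sum(p_i^2) = 0.2710. Gini = 1 - 0.2710 = 0.7290, which rounds to 0.729.

0.729


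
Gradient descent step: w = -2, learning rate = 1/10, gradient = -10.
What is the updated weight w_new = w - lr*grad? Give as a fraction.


w_new = -2 - 1/10 * -10 = -2 - -1 = -1.

-1


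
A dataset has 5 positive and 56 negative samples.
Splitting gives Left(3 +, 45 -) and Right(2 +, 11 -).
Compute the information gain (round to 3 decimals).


H(parent) = 0.4091. H(left) = 0.3373, H(right) = 0.6194. Weighted = (48/61)*0.3373 + (13/61)*0.6194 = 0.3974. IG = 0.4091 - 0.3974 = 0.0117, which rounds to 0.012.

0.012


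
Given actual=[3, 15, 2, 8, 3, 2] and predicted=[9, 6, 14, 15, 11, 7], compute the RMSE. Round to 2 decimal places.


MSE = 66.5000. RMSE = sqrt(66.5000) = 8.15.

8.15


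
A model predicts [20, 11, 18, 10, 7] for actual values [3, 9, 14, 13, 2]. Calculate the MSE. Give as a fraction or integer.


MSE = (1/5) * ((3-20)^2=289 + (9-11)^2=4 + (14-18)^2=16 + (13-10)^2=9 + (2-7)^2=25). Sum = 343. MSE = 343/5.

343/5


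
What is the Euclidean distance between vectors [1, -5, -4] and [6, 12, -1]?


d = sqrt(sum of squared differences). (1-6)^2=25, (-5-12)^2=289, (-4--1)^2=9. Sum = 323.

sqrt(323)


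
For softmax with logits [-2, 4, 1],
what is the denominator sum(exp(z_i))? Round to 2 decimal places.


Denom = e^-2=0.1353 + e^4=54.5982 + e^1=2.7183. Sum = 57.4518, which rounds to 57.45.

57.45


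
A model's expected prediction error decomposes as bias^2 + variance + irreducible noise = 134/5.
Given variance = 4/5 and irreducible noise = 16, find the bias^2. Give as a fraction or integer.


Total error = bias^2 + variance + irreducible noise. So bias^2 = 134/5 - 4/5 - 16 = 10.

10


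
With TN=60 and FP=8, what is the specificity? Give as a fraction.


Specificity = TN / (TN + FP) = 60 / 68 = 15/17.

15/17
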